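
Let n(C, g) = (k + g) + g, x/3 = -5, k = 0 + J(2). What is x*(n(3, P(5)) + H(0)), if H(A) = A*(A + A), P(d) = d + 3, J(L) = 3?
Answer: -285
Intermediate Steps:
P(d) = 3 + d
k = 3 (k = 0 + 3 = 3)
x = -15 (x = 3*(-5) = -15)
n(C, g) = 3 + 2*g (n(C, g) = (3 + g) + g = 3 + 2*g)
H(A) = 2*A² (H(A) = A*(2*A) = 2*A²)
x*(n(3, P(5)) + H(0)) = -15*((3 + 2*(3 + 5)) + 2*0²) = -15*((3 + 2*8) + 2*0) = -15*((3 + 16) + 0) = -15*(19 + 0) = -15*19 = -285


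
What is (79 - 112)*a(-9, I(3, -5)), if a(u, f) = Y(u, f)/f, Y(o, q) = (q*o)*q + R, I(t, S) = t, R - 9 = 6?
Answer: 726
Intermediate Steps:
R = 15 (R = 9 + 6 = 15)
Y(o, q) = 15 + o*q**2 (Y(o, q) = (q*o)*q + 15 = (o*q)*q + 15 = o*q**2 + 15 = 15 + o*q**2)
a(u, f) = (15 + u*f**2)/f
(79 - 112)*a(-9, I(3, -5)) = (79 - 112)*(15/3 + 3*(-9)) = -33*(15*(1/3) - 27) = -33*(5 - 27) = -33*(-22) = 726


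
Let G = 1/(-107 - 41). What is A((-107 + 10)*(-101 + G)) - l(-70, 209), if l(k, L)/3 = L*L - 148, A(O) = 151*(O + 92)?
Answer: 201685367/148 ≈ 1.3627e+6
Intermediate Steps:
G = -1/148 (G = 1/(-148) = -1/148 ≈ -0.0067568)
A(O) = 13892 + 151*O (A(O) = 151*(92 + O) = 13892 + 151*O)
l(k, L) = -444 + 3*L² (l(k, L) = 3*(L*L - 148) = 3*(L² - 148) = 3*(-148 + L²) = -444 + 3*L²)
A((-107 + 10)*(-101 + G)) - l(-70, 209) = (13892 + 151*((-107 + 10)*(-101 - 1/148))) - (-444 + 3*209²) = (13892 + 151*(-97*(-14949/148))) - (-444 + 3*43681) = (13892 + 151*(1450053/148)) - (-444 + 131043) = (13892 + 218958003/148) - 1*130599 = 221014019/148 - 130599 = 201685367/148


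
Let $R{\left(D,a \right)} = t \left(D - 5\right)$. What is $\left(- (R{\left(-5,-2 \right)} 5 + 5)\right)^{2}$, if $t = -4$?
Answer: $42025$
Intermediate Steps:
$R{\left(D,a \right)} = 20 - 4 D$ ($R{\left(D,a \right)} = - 4 \left(D - 5\right) = - 4 \left(-5 + D\right) = 20 - 4 D$)
$\left(- (R{\left(-5,-2 \right)} 5 + 5)\right)^{2} = \left(- (\left(20 - -20\right) 5 + 5)\right)^{2} = \left(- (\left(20 + 20\right) 5 + 5)\right)^{2} = \left(- (40 \cdot 5 + 5)\right)^{2} = \left(- (200 + 5)\right)^{2} = \left(\left(-1\right) 205\right)^{2} = \left(-205\right)^{2} = 42025$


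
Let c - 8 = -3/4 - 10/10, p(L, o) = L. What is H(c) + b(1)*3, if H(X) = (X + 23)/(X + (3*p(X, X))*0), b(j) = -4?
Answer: -183/25 ≈ -7.3200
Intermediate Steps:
c = 25/4 (c = 8 + (-3/4 - 10/10) = 8 + (-3*¼ - 10*⅒) = 8 + (-¾ - 1) = 8 - 7/4 = 25/4 ≈ 6.2500)
H(X) = (23 + X)/X (H(X) = (X + 23)/(X + (3*X)*0) = (23 + X)/(X + 0) = (23 + X)/X)
H(c) + b(1)*3 = (23 + 25/4)/(25/4) - 4*3 = (4/25)*(117/4) - 12 = 117/25 - 12 = -183/25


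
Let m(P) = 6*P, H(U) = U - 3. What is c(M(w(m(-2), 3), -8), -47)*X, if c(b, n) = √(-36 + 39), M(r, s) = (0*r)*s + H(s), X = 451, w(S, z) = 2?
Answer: 451*√3 ≈ 781.16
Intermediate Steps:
H(U) = -3 + U
M(r, s) = -3 + s (M(r, s) = (0*r)*s + (-3 + s) = 0*s + (-3 + s) = 0 + (-3 + s) = -3 + s)
c(b, n) = √3
c(M(w(m(-2), 3), -8), -47)*X = √3*451 = 451*√3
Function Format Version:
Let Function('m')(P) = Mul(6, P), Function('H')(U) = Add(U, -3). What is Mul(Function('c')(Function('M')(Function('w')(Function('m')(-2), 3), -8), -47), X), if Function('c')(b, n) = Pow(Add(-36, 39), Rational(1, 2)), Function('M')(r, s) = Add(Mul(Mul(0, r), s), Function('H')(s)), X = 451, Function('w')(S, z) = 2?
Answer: Mul(451, Pow(3, Rational(1, 2))) ≈ 781.16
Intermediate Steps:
Function('H')(U) = Add(-3, U)
Function('M')(r, s) = Add(-3, s) (Function('M')(r, s) = Add(Mul(Mul(0, r), s), Add(-3, s)) = Add(Mul(0, s), Add(-3, s)) = Add(0, Add(-3, s)) = Add(-3, s))
Function('c')(b, n) = Pow(3, Rational(1, 2))
Mul(Function('c')(Function('M')(Function('w')(Function('m')(-2), 3), -8), -47), X) = Mul(Pow(3, Rational(1, 2)), 451) = Mul(451, Pow(3, Rational(1, 2)))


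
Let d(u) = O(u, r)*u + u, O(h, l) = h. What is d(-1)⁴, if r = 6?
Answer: 0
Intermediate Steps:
d(u) = u + u² (d(u) = u*u + u = u² + u = u + u²)
d(-1)⁴ = (-(1 - 1))⁴ = (-1*0)⁴ = 0⁴ = 0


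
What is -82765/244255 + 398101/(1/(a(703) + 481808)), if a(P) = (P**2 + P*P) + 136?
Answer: 28595059010719709/48851 ≈ 5.8535e+11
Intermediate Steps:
a(P) = 136 + 2*P**2 (a(P) = (P**2 + P**2) + 136 = 2*P**2 + 136 = 136 + 2*P**2)
-82765/244255 + 398101/(1/(a(703) + 481808)) = -82765/244255 + 398101/(1/((136 + 2*703**2) + 481808)) = -82765*1/244255 + 398101/(1/((136 + 2*494209) + 481808)) = -16553/48851 + 398101/(1/((136 + 988418) + 481808)) = -16553/48851 + 398101/(1/(988554 + 481808)) = -16553/48851 + 398101/(1/1470362) = -16553/48851 + 398101*1470362 = -16553/48851 + 585352582562 = 28595059010719709/48851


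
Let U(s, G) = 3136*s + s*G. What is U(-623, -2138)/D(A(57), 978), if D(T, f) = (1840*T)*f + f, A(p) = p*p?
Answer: -44411/417617247 ≈ -0.00010634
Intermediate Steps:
A(p) = p**2
D(T, f) = f + 1840*T*f (D(T, f) = 1840*T*f + f = f + 1840*T*f)
U(s, G) = 3136*s + G*s
U(-623, -2138)/D(A(57), 978) = (-623*(3136 - 2138))/((978*(1 + 1840*57**2))) = (-623*998)/((978*(1 + 1840*3249))) = -621754*1/(978*(1 + 5978160)) = -621754/(978*5978161) = -621754/5846641458 = -621754*1/5846641458 = -44411/417617247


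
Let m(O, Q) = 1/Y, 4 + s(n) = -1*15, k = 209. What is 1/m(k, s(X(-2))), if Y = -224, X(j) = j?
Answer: -224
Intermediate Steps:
s(n) = -19 (s(n) = -4 - 1*15 = -4 - 15 = -19)
m(O, Q) = -1/224 (m(O, Q) = 1/(-224) = -1/224)
1/m(k, s(X(-2))) = 1/(-1/224) = -224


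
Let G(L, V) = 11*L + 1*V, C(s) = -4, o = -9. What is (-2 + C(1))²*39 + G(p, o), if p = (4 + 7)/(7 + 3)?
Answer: 14071/10 ≈ 1407.1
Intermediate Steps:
p = 11/10 ≈ 1.1000
G(L, V) = V + 11*L (G(L, V) = 11*L + V = V + 11*L)
(-2 + C(1))²*39 + G(p, o) = (-2 - 4)²*39 + (-9 + 11*(11/10)) = (-6)²*39 + (-9 + 121/10) = 36*39 + 31/10 = 1404 + 31/10 = 14071/10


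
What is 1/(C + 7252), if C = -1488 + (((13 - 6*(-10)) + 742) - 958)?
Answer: 1/5621 ≈ 0.00017790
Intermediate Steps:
C = -1631 (C = -1488 + (((13 + 60) + 742) - 958) = -1488 + ((73 + 742) - 958) = -1488 + (815 - 958) = -1488 - 143 = -1631)
1/(C + 7252) = 1/(-1631 + 7252) = 1/5621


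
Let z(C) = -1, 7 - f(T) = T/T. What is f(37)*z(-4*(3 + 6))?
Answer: -6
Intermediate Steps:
f(T) = 6 (f(T) = 7 - T/T = 7 - 1*1 = 7 - 1 = 6)
f(37)*z(-4*(3 + 6)) = 6*(-1) = -6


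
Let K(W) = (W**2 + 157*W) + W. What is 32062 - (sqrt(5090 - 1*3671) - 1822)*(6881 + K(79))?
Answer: 46682550 - 25604*sqrt(1419) ≈ 4.5718e+7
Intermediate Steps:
K(W) = W**2 + 158*W
32062 - (sqrt(5090 - 1*3671) - 1822)*(6881 + K(79)) = 32062 - (sqrt(5090 - 1*3671) - 1822)*(6881 + 79*(158 + 79)) = 32062 - (sqrt(5090 - 3671) - 1822)*(6881 + 79*237) = 32062 - (sqrt(1419) - 1822)*(6881 + 18723) = 32062 - (-1822 + sqrt(1419))*25604 = 32062 - (-46650488 + 25604*sqrt(1419)) = 32062 + (46650488 - 25604*sqrt(1419)) = 46682550 - 25604*sqrt(1419)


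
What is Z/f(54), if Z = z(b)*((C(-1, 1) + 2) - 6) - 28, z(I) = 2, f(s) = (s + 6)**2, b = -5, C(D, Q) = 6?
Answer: -1/150 ≈ -0.0066667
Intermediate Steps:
f(s) = (6 + s)**2
Z = -24 (Z = 2*((6 + 2) - 6) - 28 = 2*(8 - 6) - 28 = 2*2 - 28 = 4 - 28 = -24)
Z/f(54) = -24/(6 + 54)**2 = -24/(60**2) = -24/3600 = -24*1/3600 = -1/150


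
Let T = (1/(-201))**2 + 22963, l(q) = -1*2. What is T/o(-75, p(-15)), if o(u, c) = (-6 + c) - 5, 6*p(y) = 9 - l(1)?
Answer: -168677848/67335 ≈ -2505.1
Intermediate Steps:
l(q) = -2
p(y) = 11/6 (p(y) = (9 - 1*(-2))/6 = (9 + 2)/6 = (1/6)*11 = 11/6)
T = 927728164/40401 (T = (-1/201)**2 + 22963 = 1/40401 + 22963 = 927728164/40401 ≈ 22963.)
o(u, c) = -11 + c
T/o(-75, p(-15)) = 927728164/(40401*(-11 + 11/6)) = 927728164/(40401*(-55/6)) = (927728164/40401)*(-6/55) = -168677848/67335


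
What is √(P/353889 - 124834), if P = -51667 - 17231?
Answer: 2*I*√48252817931889/39321 ≈ 353.32*I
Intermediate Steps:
P = -68898
√(P/353889 - 124834) = √(-68898/353889 - 124834) = √(-68898*1/353889 - 124834) = √(-22966/117963 - 124834) = √(-14725816108/117963) = 2*I*√48252817931889/39321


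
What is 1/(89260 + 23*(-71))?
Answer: 1/87627 ≈ 1.1412e-5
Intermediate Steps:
1/(89260 + 23*(-71)) = 1/(89260 - 1633) = 1/87627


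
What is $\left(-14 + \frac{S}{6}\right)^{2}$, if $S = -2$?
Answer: $\frac{1849}{9} \approx 205.44$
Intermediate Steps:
$\left(-14 + \frac{S}{6}\right)^{2} = \left(-14 - \frac{2}{6}\right)^{2} = \left(-14 - \frac{1}{3}\right)^{2} = \left(- \frac{43}{3}\right)^{2} = \frac{1849}{9}$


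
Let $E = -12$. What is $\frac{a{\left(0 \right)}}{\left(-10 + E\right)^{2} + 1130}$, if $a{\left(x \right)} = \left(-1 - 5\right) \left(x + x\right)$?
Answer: $0$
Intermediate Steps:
$a{\left(x \right)} = - 12 x$ ($a{\left(x \right)} = - 6 \cdot 2 x = - 12 x$)
$\frac{a{\left(0 \right)}}{\left(-10 + E\right)^{2} + 1130} = \frac{\left(-12\right) 0}{\left(-10 - 12\right)^{2} + 1130} = \frac{0}{\left(-22\right)^{2} + 1130} = \frac{0}{484 + 1130} = \frac{0}{1614} = 0 \cdot \frac{1}{1614} = 0$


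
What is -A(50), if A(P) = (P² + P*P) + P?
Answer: -5050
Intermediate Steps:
A(P) = P + 2*P² (A(P) = (P² + P²) + P = 2*P² + P = P + 2*P²)
-A(50) = -50*(1 + 2*50) = -50*(1 + 100) = -50*101 = -1*5050 = -5050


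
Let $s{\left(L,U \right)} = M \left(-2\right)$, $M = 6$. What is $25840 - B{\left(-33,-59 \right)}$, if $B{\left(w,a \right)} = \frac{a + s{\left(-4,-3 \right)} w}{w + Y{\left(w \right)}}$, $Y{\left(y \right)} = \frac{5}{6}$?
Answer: $\frac{4989142}{193} \approx 25850.0$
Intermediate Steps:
$s{\left(L,U \right)} = -12$ ($s{\left(L,U \right)} = 6 \left(-2\right) = -12$)
$Y{\left(y \right)} = \frac{5}{6}$ ($Y{\left(y \right)} = 5 \cdot \frac{1}{6} = \frac{5}{6}$)
$B{\left(w,a \right)} = \frac{a - 12 w}{\frac{5}{6} + w}$ ($B{\left(w,a \right)} = \frac{a - 12 w}{w + \frac{5}{6}} = \frac{a - 12 w}{\frac{5}{6} + w}$)
$25840 - B{\left(-33,-59 \right)} = 25840 - \frac{6 \left(-59 - -396\right)}{5 + 6 \left(-33\right)} = 25840 - \frac{6 \left(-59 + 396\right)}{5 - 198} = 25840 - 6 \frac{1}{-193} \cdot 337 = 25840 - 6 \left(- \frac{1}{193}\right) 337 = 25840 - - \frac{2022}{193} = 25840 + \frac{2022}{193} = \frac{4989142}{193}$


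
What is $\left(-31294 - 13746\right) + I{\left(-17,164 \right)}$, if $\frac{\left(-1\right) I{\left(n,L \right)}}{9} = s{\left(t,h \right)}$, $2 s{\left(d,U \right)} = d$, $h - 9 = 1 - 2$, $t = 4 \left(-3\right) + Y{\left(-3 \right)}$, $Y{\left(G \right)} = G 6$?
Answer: $-44905$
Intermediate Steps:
$Y{\left(G \right)} = 6 G$
$t = -30$ ($t = 4 \left(-3\right) + 6 \left(-3\right) = -12 - 18 = -30$)
$h = 8$ ($h = 9 + \left(1 - 2\right) = 9 - 1 = 8$)
$s{\left(d,U \right)} = \frac{d}{2}$
$I{\left(n,L \right)} = 135$ ($I{\left(n,L \right)} = - 9 \cdot \frac{1}{2} \left(-30\right) = \left(-9\right) \left(-15\right) = 135$)
$\left(-31294 - 13746\right) + I{\left(-17,164 \right)} = \left(-31294 - 13746\right) + 135 = -45040 + 135 = -44905$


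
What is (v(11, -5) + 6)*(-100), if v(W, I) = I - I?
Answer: -600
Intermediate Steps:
v(W, I) = 0
(v(11, -5) + 6)*(-100) = (0 + 6)*(-100) = 6*(-100) = -600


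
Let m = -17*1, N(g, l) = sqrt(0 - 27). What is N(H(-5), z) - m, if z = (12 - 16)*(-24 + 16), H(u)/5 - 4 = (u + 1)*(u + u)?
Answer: 17 + 3*I*sqrt(3) ≈ 17.0 + 5.1962*I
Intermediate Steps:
H(u) = 20 + 10*u*(1 + u) (H(u) = 20 + 5*((u + 1)*(u + u)) = 20 + 5*((1 + u)*(2*u)) = 20 + 5*(2*u*(1 + u)) = 20 + 10*u*(1 + u))
z = 32 (z = -4*(-8) = 32)
N(g, l) = 3*I*sqrt(3) (N(g, l) = sqrt(-27) = 3*I*sqrt(3))
m = -17
N(H(-5), z) - m = 3*I*sqrt(3) - 1*(-17) = 3*I*sqrt(3) + 17 = 17 + 3*I*sqrt(3)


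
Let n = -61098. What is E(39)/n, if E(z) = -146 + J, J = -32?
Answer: 89/30549 ≈ 0.0029134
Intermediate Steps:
E(z) = -178 (E(z) = -146 - 32 = -178)
E(39)/n = -178/(-61098) = -178*(-1/61098) = 89/30549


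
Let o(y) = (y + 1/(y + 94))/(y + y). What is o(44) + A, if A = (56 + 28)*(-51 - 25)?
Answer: -77521223/12144 ≈ -6383.5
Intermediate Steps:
o(y) = (y + 1/(94 + y))/(2*y) (o(y) = (y + 1/(94 + y))/((2*y)) = (y + 1/(94 + y))*(1/(2*y)) = (y + 1/(94 + y))/(2*y))
A = -6384 (A = 84*(-76) = -6384)
o(44) + A = (½)*(1 + 44² + 94*44)/(44*(94 + 44)) - 6384 = (½)*(1/44)*(1 + 1936 + 4136)/138 - 6384 = (½)*(1/44)*(1/138)*6073 - 6384 = 6073/12144 - 6384 = -77521223/12144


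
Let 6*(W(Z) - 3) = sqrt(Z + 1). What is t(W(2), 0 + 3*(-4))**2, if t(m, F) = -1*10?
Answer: 100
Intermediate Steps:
W(Z) = 3 + sqrt(1 + Z)/6 (W(Z) = 3 + sqrt(Z + 1)/6 = 3 + sqrt(1 + Z)/6)
t(m, F) = -10
t(W(2), 0 + 3*(-4))**2 = (-10)**2 = 100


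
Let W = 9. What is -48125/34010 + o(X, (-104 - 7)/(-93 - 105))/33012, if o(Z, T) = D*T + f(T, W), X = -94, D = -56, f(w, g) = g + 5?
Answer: -187309658/132322707 ≈ -1.4156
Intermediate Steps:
f(w, g) = 5 + g
o(Z, T) = 14 - 56*T (o(Z, T) = -56*T + (5 + 9) = -56*T + 14 = 14 - 56*T)
-48125/34010 + o(X, (-104 - 7)/(-93 - 105))/33012 = -48125/34010 + (14 - 56*(-104 - 7)/(-93 - 105))/33012 = -48125*1/34010 + (14 - (-6216)/(-198))*(1/33012) = -9625/6802 + (14 - (-6216)*(-1)/198)*(1/33012) = -9625/6802 + (14 - 56*37/66)*(1/33012) = -9625/6802 + (14 - 1036/33)*(1/33012) = -9625/6802 - 574/33*1/33012 = -9625/6802 - 41/77814 = -187309658/132322707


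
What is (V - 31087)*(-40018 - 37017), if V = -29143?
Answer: 4639818050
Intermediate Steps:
(V - 31087)*(-40018 - 37017) = (-29143 - 31087)*(-40018 - 37017) = -60230*(-77035) = 4639818050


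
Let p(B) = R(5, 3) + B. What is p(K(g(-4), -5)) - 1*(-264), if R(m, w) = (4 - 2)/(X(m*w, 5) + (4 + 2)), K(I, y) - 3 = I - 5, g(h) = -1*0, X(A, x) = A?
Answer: 5504/21 ≈ 262.10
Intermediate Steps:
g(h) = 0
K(I, y) = -2 + I (K(I, y) = 3 + (I - 5) = 3 + (-5 + I) = -2 + I)
R(m, w) = 2/(6 + m*w) (R(m, w) = (4 - 2)/(m*w + (4 + 2)) = 2/(m*w + 6) = 2/(6 + m*w))
p(B) = 2/21 + B (p(B) = 2/(6 + 5*3) + B = 2/(6 + 15) + B = 2/21 + B)
p(K(g(-4), -5)) - 1*(-264) = (2/21 + (-2 + 0)) - 1*(-264) = (2/21 - 2) + 264 = -40/21 + 264 = 5504/21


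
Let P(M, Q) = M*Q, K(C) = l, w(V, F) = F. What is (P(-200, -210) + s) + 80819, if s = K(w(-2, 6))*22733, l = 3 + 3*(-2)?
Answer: 54620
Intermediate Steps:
l = -3 (l = 3 - 6 = -3)
K(C) = -3
s = -68199 (s = -3*22733 = -68199)
(P(-200, -210) + s) + 80819 = (-200*(-210) - 68199) + 80819 = (42000 - 68199) + 80819 = -26199 + 80819 = 54620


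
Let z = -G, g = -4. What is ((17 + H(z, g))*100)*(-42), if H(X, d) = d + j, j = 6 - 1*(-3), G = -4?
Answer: -92400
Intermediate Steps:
j = 9 (j = 6 + 3 = 9)
z = 4 (z = -1*(-4) = 4)
H(X, d) = 9 + d (H(X, d) = d + 9 = 9 + d)
((17 + H(z, g))*100)*(-42) = ((17 + (9 - 4))*100)*(-42) = ((17 + 5)*100)*(-42) = (22*100)*(-42) = 2200*(-42) = -92400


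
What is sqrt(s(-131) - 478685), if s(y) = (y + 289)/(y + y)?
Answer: I*sqrt(8214723634)/131 ≈ 691.87*I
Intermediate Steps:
s(y) = (289 + y)/(2*y) (s(y) = (289 + y)/((2*y)) = (289 + y)*(1/(2*y)) = (289 + y)/(2*y))
sqrt(s(-131) - 478685) = sqrt((1/2)*(289 - 131)/(-131) - 478685) = sqrt((1/2)*(-1/131)*158 - 478685) = sqrt(-79/131 - 478685) = sqrt(-62707814/131) = I*sqrt(8214723634)/131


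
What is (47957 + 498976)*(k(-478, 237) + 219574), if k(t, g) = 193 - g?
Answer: 120068201490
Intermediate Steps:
(47957 + 498976)*(k(-478, 237) + 219574) = (47957 + 498976)*((193 - 1*237) + 219574) = 546933*((193 - 237) + 219574) = 546933*(-44 + 219574) = 546933*219530 = 120068201490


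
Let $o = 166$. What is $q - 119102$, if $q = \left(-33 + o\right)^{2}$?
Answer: $-101413$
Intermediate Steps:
$q = 17689$ ($q = \left(-33 + 166\right)^{2} = 133^{2} = 17689$)
$q - 119102 = 17689 - 119102 = -101413$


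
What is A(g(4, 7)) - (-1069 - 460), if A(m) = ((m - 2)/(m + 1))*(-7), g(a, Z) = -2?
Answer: 1501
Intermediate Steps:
A(m) = -7*(-2 + m)/(1 + m) (A(m) = ((-2 + m)/(1 + m))*(-7) = -7*(-2 + m)/(1 + m))
A(g(4, 7)) - (-1069 - 460) = 7*(2 - 1*(-2))/(1 - 2) - (-1069 - 460) = 7*(2 + 2)/(-1) - 1*(-1529) = 7*(-1)*4 + 1529 = -28 + 1529 = 1501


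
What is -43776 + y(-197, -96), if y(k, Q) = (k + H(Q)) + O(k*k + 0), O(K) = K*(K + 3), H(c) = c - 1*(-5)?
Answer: 1506210844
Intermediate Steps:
H(c) = 5 + c (H(c) = c + 5 = 5 + c)
O(K) = K*(3 + K)
y(k, Q) = 5 + Q + k + k**2*(3 + k**2) (y(k, Q) = (k + (5 + Q)) + (k*k + 0)*(3 + (k*k + 0)) = (5 + Q + k) + (k**2 + 0)*(3 + (k**2 + 0)) = (5 + Q + k) + k**2*(3 + k**2) = 5 + Q + k + k**2*(3 + k**2))
-43776 + y(-197, -96) = -43776 + (5 - 96 - 197 + (-197)**2*(3 + (-197)**2)) = -43776 + (5 - 96 - 197 + 38809*(3 + 38809)) = -43776 + (5 - 96 - 197 + 38809*38812) = -43776 + (5 - 96 - 197 + 1506254908) = -43776 + 1506254620 = 1506210844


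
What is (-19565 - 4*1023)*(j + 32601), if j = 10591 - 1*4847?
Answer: -907127665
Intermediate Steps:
j = 5744 (j = 10591 - 4847 = 5744)
(-19565 - 4*1023)*(j + 32601) = (-19565 - 4*1023)*(5744 + 32601) = (-19565 - 4092)*38345 = -23657*38345 = -907127665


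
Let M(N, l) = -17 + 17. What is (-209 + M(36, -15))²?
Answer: 43681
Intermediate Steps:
M(N, l) = 0
(-209 + M(36, -15))² = (-209 + 0)² = (-209)² = 43681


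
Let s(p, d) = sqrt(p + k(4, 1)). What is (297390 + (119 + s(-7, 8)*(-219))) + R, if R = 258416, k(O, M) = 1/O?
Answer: 555925 - 657*I*sqrt(3)/2 ≈ 5.5593e+5 - 568.98*I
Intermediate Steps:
s(p, d) = sqrt(1/4 + p) (s(p, d) = sqrt(p + 1/4) = sqrt(1/4 + p))
(297390 + (119 + s(-7, 8)*(-219))) + R = (297390 + (119 + (sqrt(1 + 4*(-7))/2)*(-219))) + 258416 = (297390 + (119 + (sqrt(1 - 28)/2)*(-219))) + 258416 = (297390 + (119 + (sqrt(-27)/2)*(-219))) + 258416 = (297390 + (119 + ((3*I*sqrt(3))/2)*(-219))) + 258416 = (297390 + (119 + (3*I*sqrt(3)/2)*(-219))) + 258416 = (297390 + (119 - 657*I*sqrt(3)/2)) + 258416 = (297509 - 657*I*sqrt(3)/2) + 258416 = 555925 - 657*I*sqrt(3)/2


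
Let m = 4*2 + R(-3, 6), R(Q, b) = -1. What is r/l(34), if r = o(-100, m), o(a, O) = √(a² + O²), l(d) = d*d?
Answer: √10049/1156 ≈ 0.086717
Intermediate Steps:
l(d) = d²
m = 7 (m = 4*2 - 1 = 8 - 1 = 7)
o(a, O) = √(O² + a²)
r = √10049 (r = √(7² + (-100)²) = √(49 + 10000) = √10049 ≈ 100.24)
r/l(34) = √10049/(34²) = √10049/1156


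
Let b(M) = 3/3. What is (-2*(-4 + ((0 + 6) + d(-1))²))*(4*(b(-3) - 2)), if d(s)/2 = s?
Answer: 96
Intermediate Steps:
b(M) = 1 (b(M) = 3*(⅓) = 1)
d(s) = 2*s
(-2*(-4 + ((0 + 6) + d(-1))²))*(4*(b(-3) - 2)) = (-2*(-4 + ((0 + 6) + 2*(-1))²))*(4*(1 - 2)) = (-2*(-4 + (6 - 2)²))*(4*(-1)) = -2*(-4 + 4²)*(-4) = -2*(-4 + 16)*(-4) = -2*12*(-4) = -24*(-4) = 96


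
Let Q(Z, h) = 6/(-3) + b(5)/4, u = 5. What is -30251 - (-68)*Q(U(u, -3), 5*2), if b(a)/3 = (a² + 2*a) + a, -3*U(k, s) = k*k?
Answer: -28347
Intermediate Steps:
U(k, s) = -k²/3 (U(k, s) = -k*k/3 = -k²/3)
b(a) = 3*a² + 9*a (b(a) = 3*((a² + 2*a) + a) = 3*(a² + 3*a) = 3*a² + 9*a)
Q(Z, h) = 28 (Q(Z, h) = 6/(-3) + (3*5*(3 + 5))/4 = 6*(-⅓) + (3*5*8)*(¼) = -2 + 120*(¼) = -2 + 30 = 28)
-30251 - (-68)*Q(U(u, -3), 5*2) = -30251 - (-68)*28 = -30251 - 1*(-1904) = -30251 + 1904 = -28347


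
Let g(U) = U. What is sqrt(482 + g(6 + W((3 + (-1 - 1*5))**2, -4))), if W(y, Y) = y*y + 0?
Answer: sqrt(569) ≈ 23.854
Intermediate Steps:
W(y, Y) = y**2 (W(y, Y) = y**2 + 0 = y**2)
sqrt(482 + g(6 + W((3 + (-1 - 1*5))**2, -4))) = sqrt(482 + (6 + ((3 + (-1 - 1*5))**2)**2)) = sqrt(482 + (6 + ((3 + (-1 - 5))**2)**2)) = sqrt(482 + (6 + ((3 - 6)**2)**2)) = sqrt(482 + (6 + ((-3)**2)**2)) = sqrt(482 + (6 + 9**2)) = sqrt(482 + (6 + 81)) = sqrt(482 + 87) = sqrt(569)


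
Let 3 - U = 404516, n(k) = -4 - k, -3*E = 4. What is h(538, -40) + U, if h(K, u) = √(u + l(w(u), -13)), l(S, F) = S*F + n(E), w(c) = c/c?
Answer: -404513 + I*√501/3 ≈ -4.0451e+5 + 7.461*I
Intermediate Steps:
E = -4/3 (E = -⅓*4 = -4/3 ≈ -1.3333)
w(c) = 1
l(S, F) = -8/3 + F*S (l(S, F) = S*F + (-4 - 1*(-4/3)) = F*S + (-4 + 4/3) = F*S - 8/3 = -8/3 + F*S)
U = -404513 (U = 3 - 1*404516 = 3 - 404516 = -404513)
h(K, u) = √(-47/3 + u) (h(K, u) = √(u + (-8/3 - 13*1)) = √(u + (-8/3 - 13)) = √(u - 47/3) = √(-47/3 + u))
h(538, -40) + U = √(-141 + 9*(-40))/3 - 404513 = √(-141 - 360)/3 - 404513 = √(-501)/3 - 404513 = (I*√501)/3 - 404513 = I*√501/3 - 404513 = -404513 + I*√501/3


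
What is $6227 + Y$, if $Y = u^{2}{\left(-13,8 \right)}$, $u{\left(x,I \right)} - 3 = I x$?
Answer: $16428$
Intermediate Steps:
$u{\left(x,I \right)} = 3 + I x$
$Y = 10201$ ($Y = \left(3 + 8 \left(-13\right)\right)^{2} = \left(3 - 104\right)^{2} = \left(-101\right)^{2} = 10201$)
$6227 + Y = 6227 + 10201 = 16428$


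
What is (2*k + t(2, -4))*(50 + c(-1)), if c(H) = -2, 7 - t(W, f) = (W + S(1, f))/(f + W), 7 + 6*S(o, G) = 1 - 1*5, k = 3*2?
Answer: 916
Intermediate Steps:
k = 6
S(o, G) = -11/6 (S(o, G) = -7/6 + (1 - 1*5)/6 = -7/6 + (1 - 5)/6 = -7/6 + (⅙)*(-4) = -7/6 - ⅔ = -11/6)
t(W, f) = 7 - (-11/6 + W)/(W + f) (t(W, f) = 7 - (W - 11/6)/(f + W) = 7 - (-11/6 + W)/(W + f))
(2*k + t(2, -4))*(50 + c(-1)) = (2*6 + (11/6 + 6*2 + 7*(-4))/(2 - 4))*(50 - 2) = (12 + (11/6 + 12 - 28)/(-2))*48 = (12 - ½*(-85/6))*48 = (12 + 85/12)*48 = (229/12)*48 = 916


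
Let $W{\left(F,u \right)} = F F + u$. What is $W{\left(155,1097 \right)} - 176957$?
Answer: $-151835$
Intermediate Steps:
$W{\left(F,u \right)} = u + F^{2}$ ($W{\left(F,u \right)} = F^{2} + u = u + F^{2}$)
$W{\left(155,1097 \right)} - 176957 = \left(1097 + 155^{2}\right) - 176957 = \left(1097 + 24025\right) - 176957 = 25122 - 176957 = -151835$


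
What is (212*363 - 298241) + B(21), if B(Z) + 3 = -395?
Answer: -221683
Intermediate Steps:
B(Z) = -398 (B(Z) = -3 - 395 = -398)
(212*363 - 298241) + B(21) = (212*363 - 298241) - 398 = (76956 - 298241) - 398 = -221285 - 398 = -221683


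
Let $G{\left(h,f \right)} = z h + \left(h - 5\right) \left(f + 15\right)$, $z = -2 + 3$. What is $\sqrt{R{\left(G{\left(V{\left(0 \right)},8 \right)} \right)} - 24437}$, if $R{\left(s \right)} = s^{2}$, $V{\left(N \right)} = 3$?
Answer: $2 i \sqrt{5647} \approx 150.29 i$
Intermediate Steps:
$z = 1$
$G{\left(h,f \right)} = h + \left(-5 + h\right) \left(15 + f\right)$ ($G{\left(h,f \right)} = 1 h + \left(h - 5\right) \left(f + 15\right) = h + \left(-5 + h\right) \left(15 + f\right)$)
$\sqrt{R{\left(G{\left(V{\left(0 \right)},8 \right)} \right)} - 24437} = \sqrt{\left(-75 - 40 + 16 \cdot 3 + 8 \cdot 3\right)^{2} - 24437} = \sqrt{\left(-75 - 40 + 48 + 24\right)^{2} - 24437} = \sqrt{\left(-43\right)^{2} - 24437} = \sqrt{1849 - 24437} = \sqrt{-22588} = 2 i \sqrt{5647}$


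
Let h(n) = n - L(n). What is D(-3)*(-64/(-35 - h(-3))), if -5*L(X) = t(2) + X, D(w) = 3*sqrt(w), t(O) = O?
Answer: 320*I*sqrt(3)/53 ≈ 10.458*I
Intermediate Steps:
L(X) = -2/5 - X/5 (L(X) = -(2 + X)/5 = -2/5 - X/5)
h(n) = 2/5 + 6*n/5 (h(n) = n - (-2/5 - n/5) = n + (2/5 + n/5) = 2/5 + 6*n/5)
D(-3)*(-64/(-35 - h(-3))) = (3*sqrt(-3))*(-64/(-35 - (2/5 + (6/5)*(-3)))) = (3*(I*sqrt(3)))*(-64/(-35 - (2/5 - 18/5))) = (3*I*sqrt(3))*(-64/(-35 - 1*(-16/5))) = (3*I*sqrt(3))*(-64/(-35 + 16/5)) = (3*I*sqrt(3))*(-64/(-159/5)) = (3*I*sqrt(3))*(-64*(-5/159)) = (3*I*sqrt(3))*(320/159) = 320*I*sqrt(3)/53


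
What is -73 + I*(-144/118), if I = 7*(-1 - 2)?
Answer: -2795/59 ≈ -47.373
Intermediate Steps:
I = -21 (I = 7*(-3) = -21)
-73 + I*(-144/118) = -73 - (-3024)/118 = -73 - 21*(-72/59) = -73 + 1512/59 = -2795/59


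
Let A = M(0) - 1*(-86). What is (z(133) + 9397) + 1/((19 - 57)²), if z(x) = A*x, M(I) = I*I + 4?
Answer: 30853949/1444 ≈ 21367.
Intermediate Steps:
M(I) = 4 + I² (M(I) = I² + 4 = 4 + I²)
A = 90 (A = (4 + 0²) - 1*(-86) = (4 + 0) + 86 = 4 + 86 = 90)
z(x) = 90*x
(z(133) + 9397) + 1/((19 - 57)²) = (90*133 + 9397) + 1/((19 - 57)²) = (11970 + 9397) + 1/((-38)²) = 21367 + 1/1444 = 30853949/1444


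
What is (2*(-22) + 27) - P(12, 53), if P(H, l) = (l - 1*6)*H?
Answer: -581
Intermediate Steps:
P(H, l) = H*(-6 + l) (P(H, l) = (l - 6)*H = (-6 + l)*H = H*(-6 + l))
(2*(-22) + 27) - P(12, 53) = (2*(-22) + 27) - 12*(-6 + 53) = (-44 + 27) - 12*47 = -17 - 1*564 = -17 - 564 = -581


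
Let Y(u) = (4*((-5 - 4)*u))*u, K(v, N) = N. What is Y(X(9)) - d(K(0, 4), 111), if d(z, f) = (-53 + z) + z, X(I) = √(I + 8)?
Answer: -567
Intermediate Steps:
X(I) = √(8 + I)
d(z, f) = -53 + 2*z
Y(u) = -36*u² (Y(u) = (4*(-9*u))*u = (-36*u)*u = -36*u²)
Y(X(9)) - d(K(0, 4), 111) = -36*(√(8 + 9))² - (-53 + 2*4) = -36*(√17)² - (-53 + 8) = -36*17 - 1*(-45) = -612 + 45 = -567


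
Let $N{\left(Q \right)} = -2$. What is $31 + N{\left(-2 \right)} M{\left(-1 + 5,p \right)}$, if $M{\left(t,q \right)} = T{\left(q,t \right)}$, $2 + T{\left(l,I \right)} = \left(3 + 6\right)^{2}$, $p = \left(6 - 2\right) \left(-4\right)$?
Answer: $-127$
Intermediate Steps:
$p = -16$ ($p = 4 \left(-4\right) = -16$)
$T{\left(l,I \right)} = 79$ ($T{\left(l,I \right)} = -2 + \left(3 + 6\right)^{2} = -2 + 9^{2} = -2 + 81 = 79$)
$M{\left(t,q \right)} = 79$
$31 + N{\left(-2 \right)} M{\left(-1 + 5,p \right)} = 31 - 158 = -127$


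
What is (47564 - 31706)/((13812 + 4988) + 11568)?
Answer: 7929/15184 ≈ 0.52219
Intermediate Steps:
(47564 - 31706)/((13812 + 4988) + 11568) = 15858/(18800 + 11568) = 15858/30368 = 15858*(1/30368) = 7929/15184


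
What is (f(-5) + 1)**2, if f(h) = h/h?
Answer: 4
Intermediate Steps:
f(h) = 1
(f(-5) + 1)**2 = (1 + 1)**2 = 2**2 = 4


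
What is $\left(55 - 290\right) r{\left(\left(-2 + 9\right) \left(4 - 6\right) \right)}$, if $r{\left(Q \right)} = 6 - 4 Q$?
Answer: $-14570$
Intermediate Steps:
$\left(55 - 290\right) r{\left(\left(-2 + 9\right) \left(4 - 6\right) \right)} = \left(55 - 290\right) \left(6 - 4 \left(-2 + 9\right) \left(4 - 6\right)\right) = - 235 \left(6 - 4 \cdot 7 \left(-2\right)\right) = - 235 \left(6 - -56\right) = - 235 \left(6 + 56\right) = \left(-235\right) 62 = -14570$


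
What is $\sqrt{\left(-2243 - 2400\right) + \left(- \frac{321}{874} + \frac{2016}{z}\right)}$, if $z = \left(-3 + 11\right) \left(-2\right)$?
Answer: $\frac{i \sqrt{3643205198}}{874} \approx 69.061 i$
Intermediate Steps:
$z = -16$ ($z = 8 \left(-2\right) = -16$)
$\sqrt{\left(-2243 - 2400\right) + \left(- \frac{321}{874} + \frac{2016}{z}\right)} = \sqrt{\left(-2243 - 2400\right) + \left(- \frac{321}{874} + \frac{2016}{-16}\right)} = \sqrt{-4643 + \left(\left(-321\right) \frac{1}{874} + 2016 \left(- \frac{1}{16}\right)\right)} = \sqrt{-4643 - \frac{110445}{874}} = \sqrt{- \frac{4168427}{874}} = \frac{i \sqrt{3643205198}}{874}$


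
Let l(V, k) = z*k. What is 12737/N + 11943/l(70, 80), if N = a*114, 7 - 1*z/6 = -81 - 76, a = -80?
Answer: -1861951/1495680 ≈ -1.2449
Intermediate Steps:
z = 984 (z = 42 - 6*(-81 - 76) = 42 - 6*(-157) = 42 + 942 = 984)
l(V, k) = 984*k
N = -9120 (N = -80*114 = -9120)
12737/N + 11943/l(70, 80) = 12737/(-9120) + 11943/((984*80)) = 12737*(-1/9120) + 11943/78720 = -12737/9120 + 11943*(1/78720) = -12737/9120 + 3981/26240 = -1861951/1495680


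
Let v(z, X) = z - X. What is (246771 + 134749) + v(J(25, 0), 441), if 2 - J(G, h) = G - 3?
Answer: 381059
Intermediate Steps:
J(G, h) = 5 - G (J(G, h) = 2 - (G - 3) = 2 - (-3 + G) = 2 + (3 - G) = 5 - G)
(246771 + 134749) + v(J(25, 0), 441) = (246771 + 134749) + ((5 - 1*25) - 1*441) = 381520 + ((5 - 25) - 441) = 381520 + (-20 - 441) = 381520 - 461 = 381059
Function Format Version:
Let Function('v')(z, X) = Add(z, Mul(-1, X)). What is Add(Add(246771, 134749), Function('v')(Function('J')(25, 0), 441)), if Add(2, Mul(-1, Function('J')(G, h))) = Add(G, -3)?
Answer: 381059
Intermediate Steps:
Function('J')(G, h) = Add(5, Mul(-1, G)) (Function('J')(G, h) = Add(2, Mul(-1, Add(G, -3))) = Add(2, Mul(-1, Add(-3, G))) = Add(2, Add(3, Mul(-1, G))) = Add(5, Mul(-1, G)))
Add(Add(246771, 134749), Function('v')(Function('J')(25, 0), 441)) = Add(Add(246771, 134749), Add(Add(5, Mul(-1, 25)), Mul(-1, 441))) = Add(381520, Add(Add(5, -25), -441)) = Add(381520, Add(-20, -441)) = Add(381520, -461) = 381059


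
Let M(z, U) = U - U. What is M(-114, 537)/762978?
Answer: 0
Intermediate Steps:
M(z, U) = 0
M(-114, 537)/762978 = 0/762978 = 0*(1/762978) = 0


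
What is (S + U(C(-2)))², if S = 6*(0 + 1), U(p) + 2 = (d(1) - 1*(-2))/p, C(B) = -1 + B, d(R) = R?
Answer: 9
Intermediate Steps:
U(p) = -2 + 3/p (U(p) = -2 + (1 - 1*(-2))/p = -2 + (1 + 2)/p = -2 + 3/p)
S = 6 (S = 6*1 = 6)
(S + U(C(-2)))² = (6 + (-2 + 3/(-1 - 2)))² = (6 + (-2 + 3/(-3)))² = (6 + (-2 + 3*(-⅓)))² = (6 + (-2 - 1))² = (6 - 3)² = 3² = 9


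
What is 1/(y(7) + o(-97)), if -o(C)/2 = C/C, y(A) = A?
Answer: ⅕ ≈ 0.20000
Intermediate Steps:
o(C) = -2 (o(C) = -2*C/C = -2*1 = -2)
1/(y(7) + o(-97)) = 1/(7 - 2) = 1/5 = ⅕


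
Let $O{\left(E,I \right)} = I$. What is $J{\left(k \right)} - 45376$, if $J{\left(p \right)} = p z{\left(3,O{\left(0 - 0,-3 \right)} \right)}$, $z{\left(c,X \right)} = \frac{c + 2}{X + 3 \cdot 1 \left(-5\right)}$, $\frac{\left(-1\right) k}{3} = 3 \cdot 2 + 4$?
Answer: $- \frac{136103}{3} \approx -45368.0$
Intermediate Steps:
$k = -30$ ($k = - 3 \left(3 \cdot 2 + 4\right) = - 3 \left(6 + 4\right) = \left(-3\right) 10 = -30$)
$z{\left(c,X \right)} = \frac{2 + c}{-15 + X}$ ($z{\left(c,X \right)} = \frac{2 + c}{X + 3 \left(-5\right)} = \frac{2 + c}{X - 15} = \frac{2 + c}{-15 + X}$)
$J{\left(p \right)} = - \frac{5 p}{18}$ ($J{\left(p \right)} = p \frac{2 + 3}{-15 - 3} = p \frac{1}{-18} \cdot 5 = p \left(\left(- \frac{1}{18}\right) 5\right) = p \left(- \frac{5}{18}\right) = - \frac{5 p}{18}$)
$J{\left(k \right)} - 45376 = \left(- \frac{5}{18}\right) \left(-30\right) - 45376 = \frac{25}{3} - 45376 = - \frac{136103}{3}$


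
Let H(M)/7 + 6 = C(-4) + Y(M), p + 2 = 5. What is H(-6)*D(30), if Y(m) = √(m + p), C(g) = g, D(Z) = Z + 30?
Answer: -4200 + 420*I*√3 ≈ -4200.0 + 727.46*I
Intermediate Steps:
D(Z) = 30 + Z
p = 3 (p = -2 + 5 = 3)
Y(m) = √(3 + m) (Y(m) = √(m + 3) = √(3 + m))
H(M) = -70 + 7*√(3 + M) (H(M) = -42 + 7*(-4 + √(3 + M)) = -42 + (-28 + 7*√(3 + M)) = -70 + 7*√(3 + M))
H(-6)*D(30) = (-70 + 7*√(3 - 6))*(30 + 30) = (-70 + 7*√(-3))*60 = (-70 + 7*(I*√3))*60 = (-70 + 7*I*√3)*60 = -4200 + 420*I*√3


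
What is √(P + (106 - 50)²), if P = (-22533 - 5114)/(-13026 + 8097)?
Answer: √76325520639/4929 ≈ 56.050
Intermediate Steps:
P = 27647/4929 (P = -27647/(-4929) = -27647*(-1/4929) = 27647/4929 ≈ 5.6090)
√(P + (106 - 50)²) = √(27647/4929 + (106 - 50)²) = √(27647/4929 + 56²) = √(27647/4929 + 3136) = √(15484991/4929) = √76325520639/4929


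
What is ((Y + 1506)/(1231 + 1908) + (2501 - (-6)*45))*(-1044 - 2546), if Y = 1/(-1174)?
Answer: -18333086115955/1842593 ≈ -9.9496e+6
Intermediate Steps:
Y = -1/1174 ≈ -0.00085179
((Y + 1506)/(1231 + 1908) + (2501 - (-6)*45))*(-1044 - 2546) = ((-1/1174 + 1506)/(1231 + 1908) + (2501 - (-6)*45))*(-1044 - 2546) = ((1768043/1174)/3139 + (2501 - 1*(-270)))*(-3590) = ((1768043/1174)*(1/3139) + (2501 + 270))*(-3590) = (1768043/3685186 + 2771)*(-3590) = (10213418449/3685186)*(-3590) = -18333086115955/1842593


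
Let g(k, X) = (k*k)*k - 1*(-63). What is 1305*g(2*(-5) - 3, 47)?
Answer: -2784870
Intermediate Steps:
g(k, X) = 63 + k³ (g(k, X) = k²*k + 63 = k³ + 63 = 63 + k³)
1305*g(2*(-5) - 3, 47) = 1305*(63 + (2*(-5) - 3)³) = 1305*(63 + (-10 - 3)³) = 1305*(63 + (-13)³) = 1305*(63 - 2197) = 1305*(-2134) = -2784870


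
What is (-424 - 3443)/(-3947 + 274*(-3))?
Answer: 3867/4769 ≈ 0.81086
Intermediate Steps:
(-424 - 3443)/(-3947 + 274*(-3)) = -3867/(-3947 - 822) = -3867/(-4769) = -3867*(-1/4769) = 3867/4769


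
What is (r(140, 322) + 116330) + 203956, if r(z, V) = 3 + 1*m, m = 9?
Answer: 320298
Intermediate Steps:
r(z, V) = 12 (r(z, V) = 3 + 1*9 = 3 + 9 = 12)
(r(140, 322) + 116330) + 203956 = (12 + 116330) + 203956 = 116342 + 203956 = 320298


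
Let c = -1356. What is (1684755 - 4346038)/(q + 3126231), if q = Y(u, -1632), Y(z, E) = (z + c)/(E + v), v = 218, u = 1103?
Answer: -3763054162/4420490887 ≈ -0.85128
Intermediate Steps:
Y(z, E) = (-1356 + z)/(218 + E) (Y(z, E) = (z - 1356)/(E + 218) = (-1356 + z)/(218 + E))
q = 253/1414 (q = (-1356 + 1103)/(218 - 1632) = -253/(-1414) = -1/1414*(-253) = 253/1414 ≈ 0.17893)
(1684755 - 4346038)/(q + 3126231) = (1684755 - 4346038)/(253/1414 + 3126231) = -2661283/4420490887/1414 = -2661283*1414/4420490887 = -3763054162/4420490887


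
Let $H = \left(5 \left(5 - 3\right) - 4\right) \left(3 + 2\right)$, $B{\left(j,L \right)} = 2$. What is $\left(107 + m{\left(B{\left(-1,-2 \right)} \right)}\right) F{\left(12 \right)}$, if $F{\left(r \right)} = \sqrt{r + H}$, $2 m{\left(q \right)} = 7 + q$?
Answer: $\frac{223 \sqrt{42}}{2} \approx 722.6$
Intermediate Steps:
$m{\left(q \right)} = \frac{7}{2} + \frac{q}{2}$ ($m{\left(q \right)} = \frac{7 + q}{2} = \frac{7}{2} + \frac{q}{2}$)
$H = 30$ ($H = \left(5 \cdot 2 - 4\right) 5 = \left(10 - 4\right) 5 = 6 \cdot 5 = 30$)
$F{\left(r \right)} = \sqrt{30 + r}$ ($F{\left(r \right)} = \sqrt{r + 30} = \sqrt{30 + r}$)
$\left(107 + m{\left(B{\left(-1,-2 \right)} \right)}\right) F{\left(12 \right)} = \left(107 + \left(\frac{7}{2} + \frac{1}{2} \cdot 2\right)\right) \sqrt{30 + 12} = \left(107 + \left(\frac{7}{2} + 1\right)\right) \sqrt{42} = \left(107 + \frac{9}{2}\right) \sqrt{42} = \frac{223 \sqrt{42}}{2}$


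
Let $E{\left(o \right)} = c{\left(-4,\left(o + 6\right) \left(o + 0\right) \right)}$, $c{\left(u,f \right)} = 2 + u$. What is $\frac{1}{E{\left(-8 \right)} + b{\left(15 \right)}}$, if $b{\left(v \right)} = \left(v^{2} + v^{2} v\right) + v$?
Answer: $\frac{1}{3613} \approx 0.00027678$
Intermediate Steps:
$E{\left(o \right)} = -2$ ($E{\left(o \right)} = 2 - 4 = -2$)
$b{\left(v \right)} = v + v^{2} + v^{3}$ ($b{\left(v \right)} = \left(v^{2} + v^{3}\right) + v = v + v^{2} + v^{3}$)
$\frac{1}{E{\left(-8 \right)} + b{\left(15 \right)}} = \frac{1}{-2 + 15 \left(1 + 15 + 15^{2}\right)} = \frac{1}{-2 + 15 \left(1 + 15 + 225\right)} = \frac{1}{-2 + 15 \cdot 241} = \frac{1}{-2 + 3615} = \frac{1}{3613}$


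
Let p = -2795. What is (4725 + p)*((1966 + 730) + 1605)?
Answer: 8300930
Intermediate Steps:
(4725 + p)*((1966 + 730) + 1605) = (4725 - 2795)*((1966 + 730) + 1605) = 1930*(2696 + 1605) = 1930*4301 = 8300930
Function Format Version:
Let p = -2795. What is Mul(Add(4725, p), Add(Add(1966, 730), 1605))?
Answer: 8300930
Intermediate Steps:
Mul(Add(4725, p), Add(Add(1966, 730), 1605)) = Mul(Add(4725, -2795), Add(Add(1966, 730), 1605)) = Mul(1930, Add(2696, 1605)) = Mul(1930, 4301) = 8300930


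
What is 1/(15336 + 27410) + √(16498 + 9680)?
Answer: 1/42746 + √26178 ≈ 161.80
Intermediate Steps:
1/(15336 + 27410) + √(16498 + 9680) = 1/42746 + √26178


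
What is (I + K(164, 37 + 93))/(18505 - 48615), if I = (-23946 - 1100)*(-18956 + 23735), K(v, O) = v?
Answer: 11969467/3011 ≈ 3975.2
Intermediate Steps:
I = -119694834 (I = -25046*4779 = -119694834)
(I + K(164, 37 + 93))/(18505 - 48615) = (-119694834 + 164)/(18505 - 48615) = -119694670/(-30110) = -119694670*(-1/30110) = 11969467/3011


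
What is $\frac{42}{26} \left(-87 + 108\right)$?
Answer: $\frac{441}{13} \approx 33.923$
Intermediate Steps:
$\frac{42}{26} \left(-87 + 108\right) = 42 \cdot \frac{1}{26} \cdot 21 = \frac{21}{13} \cdot 21 = \frac{441}{13}$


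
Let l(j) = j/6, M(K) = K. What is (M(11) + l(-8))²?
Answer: 841/9 ≈ 93.444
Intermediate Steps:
l(j) = j/6 (l(j) = j*(⅙) = j/6)
(M(11) + l(-8))² = (11 + (⅙)*(-8))² = (11 - 4/3)² = (29/3)² = 841/9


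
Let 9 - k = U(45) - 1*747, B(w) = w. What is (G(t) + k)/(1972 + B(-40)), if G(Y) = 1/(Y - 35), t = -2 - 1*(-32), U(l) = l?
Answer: 1777/4830 ≈ 0.36791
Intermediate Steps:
t = 30 (t = -2 + 32 = 30)
k = 711 (k = 9 - (45 - 1*747) = 9 - (45 - 747) = 9 - 1*(-702) = 9 + 702 = 711)
G(Y) = 1/(-35 + Y)
(G(t) + k)/(1972 + B(-40)) = (1/(-35 + 30) + 711)/(1972 - 40) = (1/(-5) + 711)/1932 = (-⅕ + 711)*(1/1932) = (3554/5)*(1/1932) = 1777/4830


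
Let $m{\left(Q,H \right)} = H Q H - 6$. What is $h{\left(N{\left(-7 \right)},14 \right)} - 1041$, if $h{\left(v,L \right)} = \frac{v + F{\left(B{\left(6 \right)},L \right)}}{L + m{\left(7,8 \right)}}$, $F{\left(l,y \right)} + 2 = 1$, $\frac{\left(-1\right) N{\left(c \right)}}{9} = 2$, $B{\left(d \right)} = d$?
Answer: $- \frac{24985}{24} \approx -1041.0$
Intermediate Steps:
$m{\left(Q,H \right)} = -6 + Q H^{2}$ ($m{\left(Q,H \right)} = Q H^{2} - 6 = -6 + Q H^{2}$)
$N{\left(c \right)} = -18$ ($N{\left(c \right)} = \left(-9\right) 2 = -18$)
$F{\left(l,y \right)} = -1$ ($F{\left(l,y \right)} = -2 + 1 = -1$)
$h{\left(v,L \right)} = \frac{-1 + v}{442 + L}$ ($h{\left(v,L \right)} = \frac{v - 1}{L - \left(6 - 7 \cdot 8^{2}\right)} = \frac{-1 + v}{L + \left(-6 + 7 \cdot 64\right)} = \frac{-1 + v}{L + \left(-6 + 448\right)} = \frac{-1 + v}{L + 442} = \frac{-1 + v}{442 + L}$)
$h{\left(N{\left(-7 \right)},14 \right)} - 1041 = \frac{-1 - 18}{442 + 14} - 1041 = \frac{1}{456} \left(-19\right) - 1041 = - \frac{1}{24} - 1041 = - \frac{24985}{24}$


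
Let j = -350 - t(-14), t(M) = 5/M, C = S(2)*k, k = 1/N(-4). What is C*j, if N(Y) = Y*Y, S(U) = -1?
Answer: 4895/224 ≈ 21.853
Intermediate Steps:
N(Y) = Y²
k = 1/16 (k = 1/((-4)²) = 1/16 ≈ 0.062500)
C = -1/16 (C = -1*1/16 = -1/16 ≈ -0.062500)
j = -4895/14 (j = -350 - 5/(-14) = -350 - 5*(-1)/14 = -350 - 1*(-5/14) = -350 + 5/14 = -4895/14 ≈ -349.64)
C*j = -1/16*(-4895/14) = 4895/224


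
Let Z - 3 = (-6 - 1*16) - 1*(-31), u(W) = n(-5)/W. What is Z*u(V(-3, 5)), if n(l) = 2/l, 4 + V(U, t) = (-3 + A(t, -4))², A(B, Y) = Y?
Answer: -8/75 ≈ -0.10667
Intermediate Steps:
V(U, t) = 45 (V(U, t) = -4 + (-3 - 4)² = -4 + (-7)² = -4 + 49 = 45)
u(W) = -2/(5*W) (u(W) = (2/(-5))/W = (2*(-⅕))/W = -2/(5*W))
Z = 12 (Z = 3 + ((-6 - 1*16) - 1*(-31)) = 3 + ((-6 - 16) + 31) = 3 + (-22 + 31) = 3 + 9 = 12)
Z*u(V(-3, 5)) = 12*(-⅖/45) = 12*(-⅖*1/45) = 12*(-2/225) = -8/75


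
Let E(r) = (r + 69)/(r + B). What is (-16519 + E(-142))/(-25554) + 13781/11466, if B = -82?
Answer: 2888334887/1562678208 ≈ 1.8483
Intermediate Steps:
E(r) = (69 + r)/(-82 + r) (E(r) = (r + 69)/(r - 82) = (69 + r)/(-82 + r))
(-16519 + E(-142))/(-25554) + 13781/11466 = (-16519 + (69 - 142)/(-82 - 142))/(-25554) + 13781/11466 = (-16519 - 73/(-224))*(-1/25554) + 13781*(1/11466) = (-16519 - 1/224*(-73))*(-1/25554) + 13781/11466 = (-16519 + 73/224)*(-1/25554) + 13781/11466 = -3700183/224*(-1/25554) + 13781/11466 = 3700183/5724096 + 13781/11466 = 2888334887/1562678208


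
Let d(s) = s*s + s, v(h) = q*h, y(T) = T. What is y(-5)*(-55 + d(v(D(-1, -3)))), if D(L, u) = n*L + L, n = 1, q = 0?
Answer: 275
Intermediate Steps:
D(L, u) = 2*L (D(L, u) = 1*L + L = L + L = 2*L)
v(h) = 0 (v(h) = 0*h = 0)
d(s) = s + s² (d(s) = s² + s = s + s²)
y(-5)*(-55 + d(v(D(-1, -3)))) = -5*(-55 + 0*(1 + 0)) = -5*(-55 + 0*1) = -5*(-55 + 0) = -5*(-55) = 275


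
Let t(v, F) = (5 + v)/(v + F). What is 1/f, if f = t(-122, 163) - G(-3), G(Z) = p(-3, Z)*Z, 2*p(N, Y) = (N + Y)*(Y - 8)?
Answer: 41/3942 ≈ 0.010401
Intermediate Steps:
t(v, F) = (5 + v)/(F + v)
p(N, Y) = (-8 + Y)*(N + Y)/2 (p(N, Y) = ((N + Y)*(Y - 8))/2 = ((N + Y)*(-8 + Y))/2 = ((-8 + Y)*(N + Y))/2 = (-8 + Y)*(N + Y)/2)
G(Z) = Z*(12 + Z²/2 - 11*Z/2) (G(Z) = (Z²/2 - 4*(-3) - 4*Z + (½)*(-3)*Z)*Z = (Z²/2 + 12 - 4*Z - 3*Z/2)*Z = (12 + Z²/2 - 11*Z/2)*Z = Z*(12 + Z²/2 - 11*Z/2))
f = 3942/41 (f = (5 - 122)/(163 - 122) - (-3)*(24 + (-3)² - 11*(-3))/2 = -117/41 - (-3)*(24 + 9 + 33)/2 = (1/41)*(-117) - (-3)*66/2 = -117/41 - 1*(-99) = -117/41 + 99 = 3942/41 ≈ 96.146)
1/f = 1/(3942/41) = 41/3942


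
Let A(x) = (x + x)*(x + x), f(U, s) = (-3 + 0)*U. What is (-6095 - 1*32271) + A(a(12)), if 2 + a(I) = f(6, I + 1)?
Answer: -36766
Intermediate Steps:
f(U, s) = -3*U
a(I) = -20 (a(I) = -2 - 3*6 = -2 - 18 = -20)
A(x) = 4*x² (A(x) = (2*x)*(2*x) = 4*x²)
(-6095 - 1*32271) + A(a(12)) = (-6095 - 1*32271) + 4*(-20)² = (-6095 - 32271) + 4*400 = -38366 + 1600 = -36766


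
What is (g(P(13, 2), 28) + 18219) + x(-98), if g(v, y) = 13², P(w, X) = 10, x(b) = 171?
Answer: 18559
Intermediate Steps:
g(v, y) = 169
(g(P(13, 2), 28) + 18219) + x(-98) = (169 + 18219) + 171 = 18388 + 171 = 18559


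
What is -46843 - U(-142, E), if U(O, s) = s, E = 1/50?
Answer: -2342151/50 ≈ -46843.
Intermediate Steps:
E = 1/50 ≈ 0.020000
-46843 - U(-142, E) = -46843 - 1*1/50 = -46843 - 1/50 = -2342151/50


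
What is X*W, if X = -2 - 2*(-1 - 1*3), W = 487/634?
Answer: 1461/317 ≈ 4.6088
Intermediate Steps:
W = 487/634 (W = 487*(1/634) = 487/634 ≈ 0.76814)
X = 6 (X = -2 - 2*(-1 - 3) = -2 - 2*(-4) = -2 + 8 = 6)
X*W = 6*(487/634) = 1461/317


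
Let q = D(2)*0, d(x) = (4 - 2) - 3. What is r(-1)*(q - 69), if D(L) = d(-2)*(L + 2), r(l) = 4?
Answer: -276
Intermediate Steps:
d(x) = -1 (d(x) = 2 - 3 = -1)
D(L) = -2 - L (D(L) = -(L + 2) = -(2 + L) = -2 - L)
q = 0 (q = (-2 - 1*2)*0 = (-2 - 2)*0 = -4*0 = 0)
r(-1)*(q - 69) = 4*(0 - 69) = 4*(-69) = -276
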